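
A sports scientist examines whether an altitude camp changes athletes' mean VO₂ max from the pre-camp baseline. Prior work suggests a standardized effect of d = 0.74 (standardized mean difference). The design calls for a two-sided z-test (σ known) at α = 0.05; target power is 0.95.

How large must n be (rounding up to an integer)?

For power 0.95 need Φ(δ − z_{0.025}) = 0.95, so δ = z_{0.025} + z_{0.05} = 1.960 + 1.645 = 3.605.
(The Φ(−δ − z_{α/2}) term is vanishingly small for δ > 0 and is dropped in the standard sample-size formula.)
δ = d·√n ⇒ n = (δ/d)² = (3.605 / 0.74)² = 23.73.
Round up to the next whole unit.

n = 24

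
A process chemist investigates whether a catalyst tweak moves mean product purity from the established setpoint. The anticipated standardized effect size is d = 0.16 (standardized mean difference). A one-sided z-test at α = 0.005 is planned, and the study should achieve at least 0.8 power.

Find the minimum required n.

For power 0.8 need Φ(δ − z_{0.005}) = 0.8, so δ = z_{0.005} + z_{0.20} = 2.576 + 0.842 = 3.417.
δ = d·√n ⇒ n = (δ/d)² = (3.417 / 0.16)² = 456.21.
Rounding up, n = 457.

n = 457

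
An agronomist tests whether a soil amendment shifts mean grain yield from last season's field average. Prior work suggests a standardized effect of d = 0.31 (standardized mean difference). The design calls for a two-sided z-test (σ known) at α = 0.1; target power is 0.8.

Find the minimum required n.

Set Φ(δ − 1.645) = 0.8; then δ − 1.645 = Φ⁻¹(0.8) = 0.842, giving δ = 2.486.
(Ignoring the negligible lower-tail rejection probability gives the usual closed-form inversion.)
δ = d·√n ⇒ n = (δ/d)² = (2.486 / 0.31)² = 64.33.
Round up to the next whole unit.

n = 65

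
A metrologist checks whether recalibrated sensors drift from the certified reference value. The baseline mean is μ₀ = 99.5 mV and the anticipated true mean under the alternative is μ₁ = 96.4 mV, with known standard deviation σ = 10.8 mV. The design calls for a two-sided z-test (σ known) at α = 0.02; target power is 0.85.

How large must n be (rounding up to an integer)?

n = 138

Standardized effect: d = |μ₁ − μ₀| / σ = |96.4 − 99.5| / 10.8 = 0.2870
Set Φ(δ − 2.326) = 0.85; then δ − 2.326 = Φ⁻¹(0.85) = 1.036, giving δ = 3.363.
(Ignoring the negligible lower-tail rejection probability gives the usual closed-form inversion.)
δ = d·√n ⇒ n = (δ/d)² = (3.363 / 0.2870)² = 137.25.
Round up to the next whole unit.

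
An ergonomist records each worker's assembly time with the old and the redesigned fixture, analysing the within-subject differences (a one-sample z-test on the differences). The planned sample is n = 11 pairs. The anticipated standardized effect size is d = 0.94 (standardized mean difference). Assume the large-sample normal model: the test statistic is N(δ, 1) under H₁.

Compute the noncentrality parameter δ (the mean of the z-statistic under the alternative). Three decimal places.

The noncentrality parameter scales effect size by the design's sample-size factor: δ = d·√n = 0.94 × √11 = 3.1176

δ ≈ 3.118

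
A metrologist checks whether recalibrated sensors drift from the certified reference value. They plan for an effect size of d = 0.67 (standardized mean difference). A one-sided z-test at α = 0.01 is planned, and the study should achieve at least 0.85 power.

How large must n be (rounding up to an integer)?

Set Φ(δ − 2.326) = 0.85; then δ − 2.326 = Φ⁻¹(0.85) = 1.036, giving δ = 3.363.
δ = d·√n ⇒ n = (δ/d)² = (3.363 / 0.67)² = 25.19.
Rounding up, n = 26.

n = 26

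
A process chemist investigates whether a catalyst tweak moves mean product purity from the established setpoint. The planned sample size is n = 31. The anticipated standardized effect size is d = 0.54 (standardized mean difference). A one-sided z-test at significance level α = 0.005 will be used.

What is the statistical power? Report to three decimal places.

Noncentrality parameter: δ = d·√n = 0.54 × √31 = 3.0066
One-sided α = 0.005 → critical value z_{0.005} = 2.576.
Power = P(Z > 2.576 − δ) = Φ(0.431) = 0.6667.

Power ≈ 0.667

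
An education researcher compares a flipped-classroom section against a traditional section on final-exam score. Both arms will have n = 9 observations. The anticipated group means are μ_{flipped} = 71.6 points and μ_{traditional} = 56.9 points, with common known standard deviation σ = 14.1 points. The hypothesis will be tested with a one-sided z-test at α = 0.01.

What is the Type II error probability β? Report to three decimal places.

β ≈ 0.546

Standardized effect: d = |μ_{flipped} − μ_{traditional}| / σ = |71.6 − 56.9| / 14.1 = 1.0426
Noncentrality parameter: δ = d·√(n/2) = 1.0426 × √(9/2) = 2.2116
Critical value for a one-sided test at α = 0.01: z_α = 2.326.
Power = Φ(δ − 2.326) = Φ(-0.115) = 0.4543.
Type II error: β = 1 − power = 1 − 0.4543 = 0.5457.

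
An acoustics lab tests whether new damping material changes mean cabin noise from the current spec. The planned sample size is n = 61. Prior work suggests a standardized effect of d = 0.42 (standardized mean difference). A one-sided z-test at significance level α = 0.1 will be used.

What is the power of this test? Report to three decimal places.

Noncentrality parameter: δ = d·√n = 0.42 × √61 = 3.2803
One-sided α = 0.1 → critical value z_{0.1} = 1.282.
Power = Φ(δ − 1.282) = Φ(1.999) = 0.9772.

Power ≈ 0.977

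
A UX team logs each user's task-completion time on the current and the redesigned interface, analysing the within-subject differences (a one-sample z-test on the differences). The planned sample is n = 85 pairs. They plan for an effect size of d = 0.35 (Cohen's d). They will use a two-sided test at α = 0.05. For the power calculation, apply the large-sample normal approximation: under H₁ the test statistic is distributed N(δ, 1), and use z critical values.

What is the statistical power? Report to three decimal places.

Noncentrality parameter: δ = d·√n = 0.35 × √85 = 3.2268
Two-sided α = 0.05 → critical value z_{0.025} = 1.960.
Power = Φ(δ − 1.960) + Φ(−δ − 1.960) = Φ(1.267) + Φ(-5.187) = 0.8974 + 0.0000 = 0.8974.

Power ≈ 0.897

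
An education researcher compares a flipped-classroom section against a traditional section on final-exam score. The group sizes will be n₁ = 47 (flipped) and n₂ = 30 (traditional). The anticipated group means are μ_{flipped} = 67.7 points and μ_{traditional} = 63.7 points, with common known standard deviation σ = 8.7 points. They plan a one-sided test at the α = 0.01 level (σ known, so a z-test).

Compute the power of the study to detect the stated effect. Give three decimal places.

Power ≈ 0.360

Standardized effect: d = |μ_{flipped} − μ_{traditional}| / σ = |67.7 − 63.7| / 8.7 = 0.4598
Noncentrality parameter: δ = d / √(1/n₁ + 1/n₂) = 0.4598 / √(1/47 + 1/30) = 1.9675
Critical value for a one-sided test at α = 0.01: z_α = 2.326.
Power = P(Z > 2.326 − δ) = Φ(-0.359) = 0.3598.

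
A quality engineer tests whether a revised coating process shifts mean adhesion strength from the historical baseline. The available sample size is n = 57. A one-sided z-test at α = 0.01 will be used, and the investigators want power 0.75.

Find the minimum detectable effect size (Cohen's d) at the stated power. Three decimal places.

d ≈ 0.397

Need Φ(δ − 2.326) = 0.75, so δ = 2.326 + 0.674 = 3.001.
δ = d·√n ⇒ d = δ/√n = 3.001/√57 = 0.3975.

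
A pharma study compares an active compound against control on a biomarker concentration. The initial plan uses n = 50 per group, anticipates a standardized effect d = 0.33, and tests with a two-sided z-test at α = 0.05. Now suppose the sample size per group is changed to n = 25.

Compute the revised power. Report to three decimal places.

With n = 25 per group: δ = d·√(n/2) = 0.33 × √(25/2) = 1.1667. Critical value z_{0.025} = 1.960.
Revised power = Φ(δ − 1.960) + Φ(−δ − 1.960) = Φ(-0.793) + Φ(-3.127) = 0.2138 + 0.0009 = 0.2147.

Power ≈ 0.215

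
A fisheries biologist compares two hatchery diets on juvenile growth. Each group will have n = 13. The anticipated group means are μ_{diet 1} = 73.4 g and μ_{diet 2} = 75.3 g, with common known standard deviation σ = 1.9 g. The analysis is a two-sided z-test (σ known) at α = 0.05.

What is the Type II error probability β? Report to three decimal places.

β ≈ 0.278

Standardized effect: d = |μ_{diet 1} − μ_{diet 2}| / σ = |73.4 − 75.3| / 1.9 = 1.0000
Noncentrality parameter: δ = d·√(n/2) = 1.0000 × √(13/2) = 2.5495
Two-sided α = 0.05 → critical value z_{0.025} = 1.960.
Power = Φ(δ − 1.960) + Φ(−δ − 1.960) = Φ(0.590) + Φ(-4.509) = 0.7223 + 0.0000 = 0.7223.
Type II error: β = 1 − power = 1 − 0.7223 = 0.2777.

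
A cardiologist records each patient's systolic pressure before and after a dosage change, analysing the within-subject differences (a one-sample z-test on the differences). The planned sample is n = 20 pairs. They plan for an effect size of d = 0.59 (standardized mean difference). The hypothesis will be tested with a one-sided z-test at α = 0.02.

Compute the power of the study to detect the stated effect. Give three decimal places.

Noncentrality parameter: δ = d·√n = 0.59 × √20 = 2.6386
One-sided α = 0.02 → critical value z_{0.02} = 2.054.
Power = P(Z > 2.054 − δ) = Φ(0.585) = 0.7207.

Power ≈ 0.721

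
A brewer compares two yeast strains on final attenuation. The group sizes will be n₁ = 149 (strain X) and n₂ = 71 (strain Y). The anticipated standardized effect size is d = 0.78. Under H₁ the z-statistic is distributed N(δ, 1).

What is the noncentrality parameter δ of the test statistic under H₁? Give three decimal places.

δ = d / √(1/n₁ + 1/n₂) = 0.78 / √(1/149 + 1/71) = 5.4089

δ ≈ 5.409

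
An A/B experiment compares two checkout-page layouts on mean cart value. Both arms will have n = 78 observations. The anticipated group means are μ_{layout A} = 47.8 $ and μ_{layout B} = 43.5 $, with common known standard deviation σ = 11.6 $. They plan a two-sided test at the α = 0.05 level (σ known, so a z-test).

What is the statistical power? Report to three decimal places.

Standardized effect: d = |μ_{layout A} − μ_{layout B}| / σ = |47.8 − 43.5| / 11.6 = 0.3707
Noncentrality parameter: δ = d·√(n/2) = 0.3707 × √(78/2) = 2.3150
Two-sided α = 0.05 → critical value z_{0.025} = 1.960.
Power = Φ(δ − 1.960) + Φ(−δ − 1.960) = Φ(0.355) + Φ(-4.275) = 0.6387 + 0.0000 = 0.6387.

Power ≈ 0.639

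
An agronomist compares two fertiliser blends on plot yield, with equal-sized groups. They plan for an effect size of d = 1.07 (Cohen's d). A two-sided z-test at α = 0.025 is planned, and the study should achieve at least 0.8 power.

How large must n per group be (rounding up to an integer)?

n = 17 per group

For power 0.8 need Φ(δ − z_{0.0125}) = 0.8, so δ = z_{0.0125} + z_{0.20} = 2.241 + 0.842 = 3.083.
(The Φ(−δ − z_{α/2}) term is vanishingly small for δ > 0 and is dropped in the standard sample-size formula.)
δ = d·√(n/2) ⇒ n = 2(δ/d)² = 2 × (3.083 / 1.07)² = 16.60.
Round up to the next whole unit.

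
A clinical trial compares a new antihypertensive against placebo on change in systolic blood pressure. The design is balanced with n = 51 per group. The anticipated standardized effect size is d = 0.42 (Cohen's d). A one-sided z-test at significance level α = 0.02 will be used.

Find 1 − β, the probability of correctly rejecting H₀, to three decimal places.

Noncentrality parameter: δ = d·√(n/2) = 0.42 × √(51/2) = 2.1209
One-sided α = 0.02 → critical value z_{0.02} = 2.054.
Power = P(Z > 2.054 − δ) = Φ(0.067) = 0.5268.

Power ≈ 0.527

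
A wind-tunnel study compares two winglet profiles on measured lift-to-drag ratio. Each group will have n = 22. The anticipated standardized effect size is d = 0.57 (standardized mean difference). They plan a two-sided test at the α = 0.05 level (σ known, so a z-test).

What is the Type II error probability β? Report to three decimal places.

β ≈ 0.528

Noncentrality parameter: δ = d·√(n/2) = 0.57 × √(22/2) = 1.8905
Critical value for a two-sided test at α = 0.05: z_{α/2} = 1.960.
Power = Φ(δ − 1.960) + Φ(−δ − 1.960) = Φ(-0.069) + Φ(-3.850) = 0.4723 + 0.0001 = 0.4724.
Type II error: β = 1 − power = 1 − 0.4724 = 0.5276.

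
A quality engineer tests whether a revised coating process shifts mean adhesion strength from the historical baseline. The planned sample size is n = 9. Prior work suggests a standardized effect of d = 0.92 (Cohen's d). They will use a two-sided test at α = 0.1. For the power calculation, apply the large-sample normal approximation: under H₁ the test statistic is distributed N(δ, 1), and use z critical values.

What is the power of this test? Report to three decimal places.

Noncentrality parameter: δ = d·√n = 0.92 × √9 = 2.7600
Critical value for a two-sided test at α = 0.1: z_{α/2} = 1.645.
Power = Φ(δ − 1.645) + Φ(−δ − 1.645) = Φ(1.115) + Φ(-4.405) = 0.8676 + 0.0000 = 0.8676.

Power ≈ 0.868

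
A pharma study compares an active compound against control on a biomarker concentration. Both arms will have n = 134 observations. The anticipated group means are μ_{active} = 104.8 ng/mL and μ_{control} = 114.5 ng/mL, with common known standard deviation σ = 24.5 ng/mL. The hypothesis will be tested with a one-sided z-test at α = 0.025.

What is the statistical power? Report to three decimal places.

Power ≈ 0.900

Standardized effect: d = |μ_{active} − μ_{control}| / σ = |104.8 − 114.5| / 24.5 = 0.3959
Noncentrality parameter: λ = d·√(n/2) = 0.3959 × √(134/2) = 3.2407
Critical value for a one-sided test at α = 0.025: z_α = 1.960.
Power = P(Z > 1.960 − λ) = Φ(1.281) = 0.8999.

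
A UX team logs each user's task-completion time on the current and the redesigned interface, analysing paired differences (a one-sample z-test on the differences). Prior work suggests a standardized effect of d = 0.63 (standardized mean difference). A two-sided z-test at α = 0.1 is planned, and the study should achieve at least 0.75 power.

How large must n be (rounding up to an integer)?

For power 0.75 need Φ(δ − z_{0.05}) = 0.75, so δ = z_{0.05} + z_{0.25} = 1.645 + 0.674 = 2.319.
(For δ > 0 the lower-tail rejection region contributes negligibly to power, so the one-term inversion is standard.)
δ = d·√n ⇒ n = (δ/d)² = (2.319 / 0.63)² = 13.55.
Rounding up, n = 14.

n = 14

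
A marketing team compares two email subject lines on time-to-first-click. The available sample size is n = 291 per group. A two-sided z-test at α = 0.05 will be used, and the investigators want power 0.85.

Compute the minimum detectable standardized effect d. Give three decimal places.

Need Φ(δ − 1.960) = 0.85, so δ = 1.960 + 1.036 = 2.996.
(Lower-tail contribution to power is negligible for δ > 0.)
δ = d·√(n/2) ⇒ d = δ/√(n/2) = 2.996/√(291/2) = 0.2484.

d ≈ 0.248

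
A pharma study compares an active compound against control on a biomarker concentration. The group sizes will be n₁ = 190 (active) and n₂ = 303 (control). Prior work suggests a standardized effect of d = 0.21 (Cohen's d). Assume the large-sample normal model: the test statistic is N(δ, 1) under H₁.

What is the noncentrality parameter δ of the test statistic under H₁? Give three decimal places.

The noncentrality parameter scales effect size by the design's sample-size factor: δ = d / √(1/n₁ + 1/n₂) = 0.21 / √(1/190 + 1/303) = 2.2693

δ ≈ 2.269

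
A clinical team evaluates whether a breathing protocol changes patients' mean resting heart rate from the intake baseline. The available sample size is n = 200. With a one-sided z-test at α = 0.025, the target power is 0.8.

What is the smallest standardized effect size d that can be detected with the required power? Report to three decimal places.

d ≈ 0.198

Required noncentrality: δ = z_{0.025} + z_{0.20} = 1.960 + 0.842 = 2.802.
δ = d·√n ⇒ d = δ/√n = 2.802/√200 = 0.1981.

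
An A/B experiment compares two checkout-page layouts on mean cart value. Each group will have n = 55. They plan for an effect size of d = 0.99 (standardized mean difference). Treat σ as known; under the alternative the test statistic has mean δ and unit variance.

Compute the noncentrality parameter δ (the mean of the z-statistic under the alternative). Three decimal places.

The noncentrality parameter scales effect size by the design's sample-size factor: δ = d·√(n/2) = 0.99 × √(55/2) = 5.1916

δ ≈ 5.192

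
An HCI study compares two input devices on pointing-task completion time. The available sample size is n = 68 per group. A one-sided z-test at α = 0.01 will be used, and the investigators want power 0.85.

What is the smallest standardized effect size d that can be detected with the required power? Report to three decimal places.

d ≈ 0.577

Need Φ(δ − 2.326) = 0.85, so δ = 2.326 + 1.036 = 3.363.
δ = d·√(n/2) ⇒ d = δ/√(n/2) = 3.363/√(68/2) = 0.5767.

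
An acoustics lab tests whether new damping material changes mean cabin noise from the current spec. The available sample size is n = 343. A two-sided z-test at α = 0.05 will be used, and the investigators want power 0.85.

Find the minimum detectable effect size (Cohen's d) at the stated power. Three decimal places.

Required noncentrality: δ = z_{0.025} + z_{0.15} = 1.960 + 1.036 = 2.996.
(Lower-tail contribution to power is negligible for δ > 0.)
δ = d·√n ⇒ d = δ/√n = 2.996/√343 = 0.1618.

d ≈ 0.162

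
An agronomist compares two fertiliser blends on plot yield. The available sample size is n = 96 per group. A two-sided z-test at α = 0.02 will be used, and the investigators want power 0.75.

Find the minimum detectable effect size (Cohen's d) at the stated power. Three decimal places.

Required noncentrality: δ = z_{0.01} + z_{0.25} = 2.326 + 0.674 = 3.001.
(Lower-tail contribution to power is negligible for δ > 0.)
δ = d·√(n/2) ⇒ d = δ/√(n/2) = 3.001/√(96/2) = 0.4331.

d ≈ 0.433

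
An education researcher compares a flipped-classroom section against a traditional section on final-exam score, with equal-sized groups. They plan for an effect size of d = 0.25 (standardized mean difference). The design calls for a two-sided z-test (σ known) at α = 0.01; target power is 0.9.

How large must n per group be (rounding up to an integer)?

n = 477 per group

Set Φ(δ − 2.576) = 0.9; then δ − 2.576 = Φ⁻¹(0.9) = 1.282, giving δ = 3.857.
(The Φ(−δ − z_{α/2}) term is vanishingly small for δ > 0 and is dropped in the standard sample-size formula.)
δ = d·√(n/2) ⇒ n = 2(δ/d)² = 2 × (3.857 / 0.25)² = 476.14.
Round up to the next whole unit.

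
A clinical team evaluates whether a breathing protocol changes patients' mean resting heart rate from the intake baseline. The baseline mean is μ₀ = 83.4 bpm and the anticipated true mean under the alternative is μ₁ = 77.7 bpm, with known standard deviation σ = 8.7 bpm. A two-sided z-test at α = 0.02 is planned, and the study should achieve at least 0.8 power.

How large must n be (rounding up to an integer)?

n = 24

Standardized effect: d = |μ₁ − μ₀| / σ = |77.7 − 83.4| / 8.7 = 0.6552
For power 0.8 need Φ(δ − z_{0.01}) = 0.8, so δ = z_{0.01} + z_{0.20} = 2.326 + 0.842 = 3.168.
(For δ > 0 the lower-tail rejection region contributes negligibly to power, so the one-term inversion is standard.)
δ = d·√n ⇒ n = (δ/d)² = (3.168 / 0.6552)² = 23.38.
Rounding up, n = 24.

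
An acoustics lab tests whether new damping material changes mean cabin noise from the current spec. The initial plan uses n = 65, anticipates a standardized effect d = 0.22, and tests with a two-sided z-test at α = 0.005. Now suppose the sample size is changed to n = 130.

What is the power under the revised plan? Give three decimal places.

Power ≈ 0.383

With n = 130: δ = d·√n = 0.22 × √130 = 2.5084. Critical value z_{0.0025} = 2.807.
Revised power = Φ(δ − 2.807) + Φ(−δ − 2.807) = Φ(-0.299) + Φ(-5.315) = 0.3826 + 0.0000 = 0.3826.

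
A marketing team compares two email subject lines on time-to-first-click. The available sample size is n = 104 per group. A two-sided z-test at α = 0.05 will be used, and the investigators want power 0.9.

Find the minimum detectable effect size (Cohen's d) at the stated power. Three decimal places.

d ≈ 0.450

Required noncentrality: δ = z_{0.025} + z_{0.10} = 1.960 + 1.282 = 3.242.
(Lower-tail contribution to power is negligible for δ > 0.)
δ = d·√(n/2) ⇒ d = δ/√(n/2) = 3.242/√(104/2) = 0.4495.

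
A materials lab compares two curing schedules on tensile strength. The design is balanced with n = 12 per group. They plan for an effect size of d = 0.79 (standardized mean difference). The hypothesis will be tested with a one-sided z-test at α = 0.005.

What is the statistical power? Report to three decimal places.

Power ≈ 0.261

Noncentrality parameter: δ = d·√(n/2) = 0.79 × √(12/2) = 1.9351
Critical value for a one-sided test at α = 0.005: z_α = 2.576.
Power = Φ(δ − 2.576) = Φ(-0.641) = 0.2608.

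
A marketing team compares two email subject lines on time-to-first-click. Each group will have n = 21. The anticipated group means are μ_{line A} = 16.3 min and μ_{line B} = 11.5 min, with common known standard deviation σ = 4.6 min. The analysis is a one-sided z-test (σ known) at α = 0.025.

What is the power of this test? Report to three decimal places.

Standardized effect: d = |μ_{line A} − μ_{line B}| / σ = |16.3 − 11.5| / 4.6 = 1.0435
Noncentrality parameter: δ = d·√(n/2) = 1.0435 × √(21/2) = 3.3813
One-sided α = 0.025 → critical value z_{0.025} = 1.960.
Power = P(Z > 1.960 − δ) = Φ(1.421) = 0.9224.

Power ≈ 0.922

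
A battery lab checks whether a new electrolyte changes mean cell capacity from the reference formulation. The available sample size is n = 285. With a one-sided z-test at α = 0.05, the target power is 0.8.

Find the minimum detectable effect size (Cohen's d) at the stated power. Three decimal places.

Need Φ(δ − 1.645) = 0.8, so δ = 1.645 + 0.842 = 2.486.
δ = d·√n ⇒ d = δ/√n = 2.486/√285 = 0.1473.

d ≈ 0.147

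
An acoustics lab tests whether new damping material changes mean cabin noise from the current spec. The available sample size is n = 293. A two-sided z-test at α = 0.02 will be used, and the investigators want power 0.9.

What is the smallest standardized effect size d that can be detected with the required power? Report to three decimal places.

d ≈ 0.211

Required noncentrality: δ = z_{0.01} + z_{0.10} = 2.326 + 1.282 = 3.608.
(Lower-tail contribution to power is negligible for δ > 0.)
δ = d·√n ⇒ d = δ/√n = 3.608/√293 = 0.2108.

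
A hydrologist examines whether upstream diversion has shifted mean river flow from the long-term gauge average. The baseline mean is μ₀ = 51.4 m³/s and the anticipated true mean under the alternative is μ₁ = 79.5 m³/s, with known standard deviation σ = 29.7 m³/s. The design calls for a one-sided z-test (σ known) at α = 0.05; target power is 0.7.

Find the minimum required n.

n = 6

Standardized effect: d = |μ₁ − μ₀| / σ = |79.5 − 51.4| / 29.7 = 0.9461
For power 0.7 need Φ(δ − z_{0.05}) = 0.7, so δ = z_{0.05} + z_{0.30} = 1.645 + 0.524 = 2.169.
δ = d·√n ⇒ n = (δ/d)² = (2.169 / 0.9461)² = 5.26.
Rounding up, n = 6.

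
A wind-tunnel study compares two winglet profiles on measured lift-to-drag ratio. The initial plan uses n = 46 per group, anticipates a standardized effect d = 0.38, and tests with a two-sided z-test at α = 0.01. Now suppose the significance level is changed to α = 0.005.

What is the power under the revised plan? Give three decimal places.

Power ≈ 0.162

δ = d·√(n/2) = 0.38 × √(46/2) = 1.8224 (unchanged). New critical value: z_{0.0025} = 2.807.
Revised power = Φ(δ − 2.807) + Φ(−δ − 2.807) = Φ(-0.985) + Φ(-4.629) = 0.1624 + 0.0000 = 0.1624.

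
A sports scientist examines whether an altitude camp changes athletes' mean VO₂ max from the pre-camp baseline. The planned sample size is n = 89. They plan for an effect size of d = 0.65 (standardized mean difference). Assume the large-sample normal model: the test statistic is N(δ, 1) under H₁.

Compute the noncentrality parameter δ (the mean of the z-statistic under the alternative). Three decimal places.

δ ≈ 6.132

The noncentrality parameter scales effect size by the design's sample-size factor: δ = d·√n = 0.65 × √89 = 6.1321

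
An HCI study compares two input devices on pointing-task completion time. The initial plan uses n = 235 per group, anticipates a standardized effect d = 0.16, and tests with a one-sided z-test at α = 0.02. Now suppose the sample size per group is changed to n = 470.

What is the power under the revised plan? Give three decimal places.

Power ≈ 0.655

With n = 470 per group: δ = d·√(n/2) = 0.16 × √(470/2) = 2.4528. Critical value z_{0.02} = 2.054.
Revised power = P(Z > 2.054 − δ) = Φ(0.399) = 0.6551.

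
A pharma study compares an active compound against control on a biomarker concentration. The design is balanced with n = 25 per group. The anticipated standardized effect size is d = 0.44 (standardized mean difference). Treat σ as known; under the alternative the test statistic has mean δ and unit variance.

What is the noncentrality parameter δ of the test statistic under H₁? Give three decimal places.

δ = d·√(n/2) = 0.44 × √(25/2) = 1.5556

δ ≈ 1.556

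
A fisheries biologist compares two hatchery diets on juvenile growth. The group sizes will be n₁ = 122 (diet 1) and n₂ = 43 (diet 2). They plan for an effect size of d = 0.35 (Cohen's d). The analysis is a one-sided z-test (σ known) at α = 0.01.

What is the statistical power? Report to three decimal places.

Noncentrality parameter: λ = d / √(1/n₁ + 1/n₂) = 0.35 / √(1/122 + 1/43) = 1.9735
Critical value for a one-sided test at α = 0.01: z_α = 2.326.
Power = P(Z > 2.326 − λ) = Φ(-0.353) = 0.3621.

Power ≈ 0.362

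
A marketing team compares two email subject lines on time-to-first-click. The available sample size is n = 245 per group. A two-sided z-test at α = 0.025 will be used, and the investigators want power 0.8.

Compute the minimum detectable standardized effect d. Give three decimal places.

Need Φ(δ − 2.241) = 0.8, so δ = 2.241 + 0.842 = 3.083.
(Lower-tail contribution to power is negligible for δ > 0.)
δ = d·√(n/2) ⇒ d = δ/√(n/2) = 3.083/√(245/2) = 0.2786.

d ≈ 0.279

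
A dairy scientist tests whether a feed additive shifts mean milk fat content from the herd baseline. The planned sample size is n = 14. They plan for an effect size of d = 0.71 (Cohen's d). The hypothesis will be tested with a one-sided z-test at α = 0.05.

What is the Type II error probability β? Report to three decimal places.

Noncentrality parameter: δ = d·√n = 0.71 × √14 = 2.6566
One-sided α = 0.05 → critical value z_{0.05} = 1.645.
Power = Φ(δ − 1.645) = Φ(1.012) = 0.8442.
Type II error: β = 1 − power = 1 − 0.8442 = 0.1558.

β ≈ 0.156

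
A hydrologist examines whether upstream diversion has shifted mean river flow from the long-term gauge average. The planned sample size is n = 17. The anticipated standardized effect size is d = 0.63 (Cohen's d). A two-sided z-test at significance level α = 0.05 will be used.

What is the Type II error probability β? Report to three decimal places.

Noncentrality parameter: δ = d·√n = 0.63 × √17 = 2.5976
Critical value for a two-sided test at α = 0.05: z_{α/2} = 1.960.
Power = Φ(δ − 1.960) + Φ(−δ − 1.960) = Φ(0.638) + Φ(-4.558) = 0.7381 + 0.0000 = 0.7381.
Type II error: β = 1 − power = 1 − 0.7381 = 0.2619.

β ≈ 0.262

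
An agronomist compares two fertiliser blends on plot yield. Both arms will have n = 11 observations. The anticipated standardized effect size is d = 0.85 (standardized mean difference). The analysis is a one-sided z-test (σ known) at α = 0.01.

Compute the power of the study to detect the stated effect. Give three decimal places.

Noncentrality parameter: λ = d·√(n/2) = 0.85 × √(11/2) = 1.9934
Critical value for a one-sided test at α = 0.01: z_α = 2.326.
Power = P(Z > 2.326 − λ) = Φ(-0.333) = 0.3696.

Power ≈ 0.370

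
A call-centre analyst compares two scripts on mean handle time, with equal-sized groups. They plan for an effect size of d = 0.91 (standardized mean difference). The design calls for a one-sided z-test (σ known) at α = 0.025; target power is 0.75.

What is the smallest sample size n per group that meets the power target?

For power 0.75 need Φ(δ − z_{0.025}) = 0.75, so δ = z_{0.025} + z_{0.25} = 1.960 + 0.674 = 2.634.
δ = d·√(n/2) ⇒ n = 2(δ/d)² = 2 × (2.634 / 0.91)² = 16.76.
Round up to the next whole unit.

n = 17 per group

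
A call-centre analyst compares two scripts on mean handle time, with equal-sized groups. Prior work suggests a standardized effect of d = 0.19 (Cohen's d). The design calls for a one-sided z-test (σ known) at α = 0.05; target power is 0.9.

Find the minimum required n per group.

n = 475 per group

Set Φ(δ − 1.645) = 0.9; then δ − 1.645 = Φ⁻¹(0.9) = 1.282, giving δ = 2.926.
δ = d·√(n/2) ⇒ n = 2(δ/d)² = 2 × (2.926 / 0.19)² = 474.45.
Rounding up, n = 475 per group.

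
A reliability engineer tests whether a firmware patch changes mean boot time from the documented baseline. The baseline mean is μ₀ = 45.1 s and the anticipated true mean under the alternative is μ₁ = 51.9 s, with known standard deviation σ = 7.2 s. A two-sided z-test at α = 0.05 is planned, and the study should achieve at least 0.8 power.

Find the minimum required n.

n = 9

Standardized effect: d = |μ₁ − μ₀| / σ = |51.9 − 45.1| / 7.2 = 0.9444
For power 0.8 need Φ(δ − z_{0.025}) = 0.8, so δ = z_{0.025} + z_{0.20} = 1.960 + 0.842 = 2.802.
(The Φ(−δ − z_{α/2}) term is vanishingly small for δ > 0 and is dropped in the standard sample-size formula.)
δ = d·√n ⇒ n = (δ/d)² = (2.802 / 0.9444)² = 8.80.
Rounding up, n = 9.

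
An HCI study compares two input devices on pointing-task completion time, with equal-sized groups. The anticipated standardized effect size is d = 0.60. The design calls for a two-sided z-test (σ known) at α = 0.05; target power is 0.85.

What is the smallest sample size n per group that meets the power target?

n = 50 per group

Set Φ(δ − 1.960) = 0.85; then δ − 1.960 = Φ⁻¹(0.85) = 1.036, giving δ = 2.996.
(For δ > 0 the lower-tail rejection region contributes negligibly to power, so the one-term inversion is standard.)
δ = d·√(n/2) ⇒ n = 2(δ/d)² = 2 × (2.996 / 0.60)² = 49.88.
Rounding up, n = 50 per group.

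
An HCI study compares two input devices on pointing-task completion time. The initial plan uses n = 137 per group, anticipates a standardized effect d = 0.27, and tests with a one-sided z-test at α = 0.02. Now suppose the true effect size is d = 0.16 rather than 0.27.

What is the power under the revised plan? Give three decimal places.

Power ≈ 0.233

With d = 0.16: δ = d·√(n/2) = 0.16 × √(137/2) = 1.3242. Critical value z_{0.02} = 2.054.
Revised power = P(Z > 2.054 − δ) = Φ(-0.730) = 0.2328.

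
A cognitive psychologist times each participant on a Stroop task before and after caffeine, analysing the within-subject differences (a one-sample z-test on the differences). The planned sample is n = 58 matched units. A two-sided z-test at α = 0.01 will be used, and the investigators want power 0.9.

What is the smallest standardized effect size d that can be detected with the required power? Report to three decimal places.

Required noncentrality: δ = z_{0.005} + z_{0.10} = 2.576 + 1.282 = 3.857.
(The second rejection-region term Φ(−δ − z_{α/2}) is negligible and dropped.)
δ = d·√n ⇒ d = δ/√n = 3.857/√58 = 0.5065.

d ≈ 0.506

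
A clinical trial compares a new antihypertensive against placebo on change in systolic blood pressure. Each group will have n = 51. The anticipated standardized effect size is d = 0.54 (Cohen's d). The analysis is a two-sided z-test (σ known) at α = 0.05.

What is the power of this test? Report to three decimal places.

Noncentrality parameter: δ = d·√(n/2) = 0.54 × √(51/2) = 2.7269
Critical value for a two-sided test at α = 0.05: z_{α/2} = 1.960.
Power = Φ(δ − 1.960) + Φ(−δ − 1.960) = Φ(0.767) + Φ(-4.687) = 0.7784 + 0.0000 = 0.7784.

Power ≈ 0.778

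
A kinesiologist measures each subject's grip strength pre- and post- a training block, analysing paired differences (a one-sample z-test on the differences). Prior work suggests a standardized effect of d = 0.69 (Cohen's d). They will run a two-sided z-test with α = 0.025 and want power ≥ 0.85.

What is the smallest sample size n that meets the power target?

Set Φ(δ − 2.241) = 0.85; then δ − 2.241 = Φ⁻¹(0.85) = 1.036, giving δ = 3.278.
(Ignoring the negligible lower-tail rejection probability gives the usual closed-form inversion.)
δ = d·√n ⇒ n = (δ/d)² = (3.278 / 0.69)² = 22.57.
Round up to the next whole unit.

n = 23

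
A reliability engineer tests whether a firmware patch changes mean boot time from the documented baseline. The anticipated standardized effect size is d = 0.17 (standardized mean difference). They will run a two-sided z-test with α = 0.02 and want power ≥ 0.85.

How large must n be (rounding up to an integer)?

n = 392

For power 0.85 need Φ(δ − z_{0.01}) = 0.85, so δ = z_{0.01} + z_{0.15} = 2.326 + 1.036 = 3.363.
(Ignoring the negligible lower-tail rejection probability gives the usual closed-form inversion.)
δ = d·√n ⇒ n = (δ/d)² = (3.363 / 0.17)² = 391.29.
Rounding up, n = 392.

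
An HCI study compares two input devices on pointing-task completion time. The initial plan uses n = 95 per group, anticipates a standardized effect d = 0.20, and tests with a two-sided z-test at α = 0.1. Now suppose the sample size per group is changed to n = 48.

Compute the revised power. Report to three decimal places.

With n = 48 per group: δ = d·√(n/2) = 0.20 × √(48/2) = 0.9798. Critical value z_{0.05} = 1.645.
Revised power = Φ(δ − 1.645) + Φ(−δ − 1.645) = Φ(-0.665) + Φ(-2.625) = 0.2530 + 0.0043 = 0.2573.

Power ≈ 0.257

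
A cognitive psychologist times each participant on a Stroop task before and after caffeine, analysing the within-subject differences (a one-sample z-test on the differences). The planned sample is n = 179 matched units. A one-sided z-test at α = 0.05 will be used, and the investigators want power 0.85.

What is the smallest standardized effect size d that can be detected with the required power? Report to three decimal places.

Need Φ(δ − 1.645) = 0.85, so δ = 1.645 + 1.036 = 2.681.
δ = d·√n ⇒ d = δ/√n = 2.681/√179 = 0.2004.

d ≈ 0.200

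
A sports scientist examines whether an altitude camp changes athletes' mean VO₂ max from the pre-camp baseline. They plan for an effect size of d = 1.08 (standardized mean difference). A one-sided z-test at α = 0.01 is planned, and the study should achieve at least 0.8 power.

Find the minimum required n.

n = 9

For power 0.8 need Φ(δ − z_{0.01}) = 0.8, so δ = z_{0.01} + z_{0.20} = 2.326 + 0.842 = 3.168.
δ = d·√n ⇒ n = (δ/d)² = (3.168 / 1.08)² = 8.60.
Round up to the next whole unit.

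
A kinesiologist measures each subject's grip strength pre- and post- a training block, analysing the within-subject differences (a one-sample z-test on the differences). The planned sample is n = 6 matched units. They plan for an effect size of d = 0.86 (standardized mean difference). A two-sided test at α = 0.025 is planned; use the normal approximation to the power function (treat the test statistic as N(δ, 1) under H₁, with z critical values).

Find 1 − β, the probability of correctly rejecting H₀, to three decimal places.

Power ≈ 0.446

Noncentrality parameter: δ = d·√n = 0.86 × √6 = 2.1066
Two-sided α = 0.025 → critical value z_{0.0125} = 2.241.
Power = Φ(δ − 2.241) + Φ(−δ − 2.241) = Φ(-0.135) + Φ(-4.348) = 0.4464 + 0.0000 = 0.4464.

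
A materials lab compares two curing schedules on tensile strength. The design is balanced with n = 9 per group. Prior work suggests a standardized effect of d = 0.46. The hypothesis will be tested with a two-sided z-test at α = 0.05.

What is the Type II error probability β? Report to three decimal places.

β ≈ 0.836

Noncentrality parameter: δ = d·√(n/2) = 0.46 × √(9/2) = 0.9758
Two-sided α = 0.05 → critical value z_{0.025} = 1.960.
Power = Φ(δ − 1.960) + Φ(−δ − 1.960) = Φ(-0.984) + Φ(-2.936) = 0.1625 + 0.0017 = 0.1642.
Type II error: β = 1 − power = 1 − 0.1642 = 0.8358.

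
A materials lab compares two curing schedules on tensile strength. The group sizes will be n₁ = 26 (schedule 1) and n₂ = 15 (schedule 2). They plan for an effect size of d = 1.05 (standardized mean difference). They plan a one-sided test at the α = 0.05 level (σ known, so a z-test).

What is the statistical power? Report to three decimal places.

Noncentrality parameter: δ = d / √(1/n₁ + 1/n₂) = 1.05 / √(1/26 + 1/15) = 3.2384
Critical value for a one-sided test at α = 0.05: z_α = 1.645.
Power = P(Z > 1.645 − δ) = Φ(1.594) = 0.9445.

Power ≈ 0.944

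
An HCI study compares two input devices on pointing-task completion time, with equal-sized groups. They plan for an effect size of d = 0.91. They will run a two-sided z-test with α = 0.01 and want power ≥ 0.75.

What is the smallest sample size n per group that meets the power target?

For power 0.75 need Φ(δ − z_{0.005}) = 0.75, so δ = z_{0.005} + z_{0.25} = 2.576 + 0.674 = 3.250.
(Ignoring the negligible lower-tail rejection probability gives the usual closed-form inversion.)
δ = d·√(n/2) ⇒ n = 2(δ/d)² = 2 × (3.250 / 0.91)² = 25.52.
Round up to the next whole unit.

n = 26 per group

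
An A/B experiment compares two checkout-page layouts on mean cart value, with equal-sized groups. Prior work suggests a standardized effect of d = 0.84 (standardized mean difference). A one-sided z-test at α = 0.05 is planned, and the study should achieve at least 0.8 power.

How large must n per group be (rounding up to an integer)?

For power 0.8 need Φ(δ − z_{0.05}) = 0.8, so δ = z_{0.05} + z_{0.20} = 1.645 + 0.842 = 2.486.
δ = d·√(n/2) ⇒ n = 2(δ/d)² = 2 × (2.486 / 0.84)² = 17.52.
Rounding up, n = 18 per group.

n = 18 per group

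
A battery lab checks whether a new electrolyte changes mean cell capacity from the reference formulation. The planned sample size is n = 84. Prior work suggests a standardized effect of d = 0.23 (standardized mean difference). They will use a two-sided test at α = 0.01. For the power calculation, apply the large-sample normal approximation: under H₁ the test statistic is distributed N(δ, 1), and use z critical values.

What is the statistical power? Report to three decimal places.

Noncentrality parameter: δ = d·√n = 0.23 × √84 = 2.1080
Two-sided α = 0.01 → critical value z_{0.005} = 2.576.
Power = Φ(δ − 2.576) + Φ(−δ − 2.576) = Φ(-0.468) + Φ(-4.684) = 0.3199 + 0.0000 = 0.3199.

Power ≈ 0.320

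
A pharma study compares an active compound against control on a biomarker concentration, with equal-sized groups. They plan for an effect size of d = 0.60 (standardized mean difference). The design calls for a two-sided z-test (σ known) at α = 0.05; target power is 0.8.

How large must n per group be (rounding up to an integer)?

For power 0.8 need Φ(δ − z_{0.025}) = 0.8, so δ = z_{0.025} + z_{0.20} = 1.960 + 0.842 = 2.802.
(The Φ(−δ − z_{α/2}) term is vanishingly small for δ > 0 and is dropped in the standard sample-size formula.)
δ = d·√(n/2) ⇒ n = 2(δ/d)² = 2 × (2.802 / 0.60)² = 43.60.
Round up to the next whole unit.

n = 44 per group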